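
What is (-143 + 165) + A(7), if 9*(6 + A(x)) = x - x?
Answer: 16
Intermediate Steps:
A(x) = -6 (A(x) = -6 + (x - x)/9 = -6 + (1/9)*0 = -6 + 0 = -6)
(-143 + 165) + A(7) = (-143 + 165) - 6 = 22 - 6 = 16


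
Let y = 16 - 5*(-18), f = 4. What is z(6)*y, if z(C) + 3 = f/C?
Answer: -742/3 ≈ -247.33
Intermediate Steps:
z(C) = -3 + 4/C
y = 106 (y = 16 + 90 = 106)
z(6)*y = (-3 + 4/6)*106 = (-3 + 4*(1/6))*106 = (-3 + 2/3)*106 = -7/3*106 = -742/3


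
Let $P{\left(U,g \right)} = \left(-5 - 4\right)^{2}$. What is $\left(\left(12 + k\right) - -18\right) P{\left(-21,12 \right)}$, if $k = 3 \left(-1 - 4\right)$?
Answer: $1215$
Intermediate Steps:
$k = -15$ ($k = 3 \left(-5\right) = -15$)
$P{\left(U,g \right)} = 81$ ($P{\left(U,g \right)} = \left(-9\right)^{2} = 81$)
$\left(\left(12 + k\right) - -18\right) P{\left(-21,12 \right)} = \left(\left(12 - 15\right) - -18\right) 81 = \left(-3 + 18\right) 81 = 15 \cdot 81 = 1215$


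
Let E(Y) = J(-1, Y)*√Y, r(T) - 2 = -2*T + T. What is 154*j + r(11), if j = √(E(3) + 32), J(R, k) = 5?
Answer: -9 + 154*√(32 + 5*√3) ≈ 972.99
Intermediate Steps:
r(T) = 2 - T (r(T) = 2 + (-2*T + T) = 2 - T)
E(Y) = 5*√Y
j = √(32 + 5*√3) (j = √(5*√3 + 32) = √(32 + 5*√3) ≈ 6.3765)
154*j + r(11) = 154*√(32 + 5*√3) + (2 - 1*11) = 154*√(32 + 5*√3) + (2 - 11) = 154*√(32 + 5*√3) - 9 = -9 + 154*√(32 + 5*√3)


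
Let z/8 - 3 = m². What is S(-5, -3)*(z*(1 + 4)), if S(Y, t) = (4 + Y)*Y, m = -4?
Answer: 3800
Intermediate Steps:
z = 152 (z = 24 + 8*(-4)² = 24 + 8*16 = 24 + 128 = 152)
S(Y, t) = Y*(4 + Y)
S(-5, -3)*(z*(1 + 4)) = (-5*(4 - 5))*(152*(1 + 4)) = (-5*(-1))*(152*5) = 5*760 = 3800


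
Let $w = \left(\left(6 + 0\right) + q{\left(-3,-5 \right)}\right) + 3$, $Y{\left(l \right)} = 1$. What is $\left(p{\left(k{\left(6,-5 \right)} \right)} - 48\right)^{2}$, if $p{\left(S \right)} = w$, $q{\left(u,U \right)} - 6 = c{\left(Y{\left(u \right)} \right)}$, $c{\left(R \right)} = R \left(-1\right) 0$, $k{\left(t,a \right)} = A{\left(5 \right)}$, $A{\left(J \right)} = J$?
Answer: $1089$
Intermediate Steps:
$k{\left(t,a \right)} = 5$
$c{\left(R \right)} = 0$ ($c{\left(R \right)} = - R 0 = 0$)
$q{\left(u,U \right)} = 6$ ($q{\left(u,U \right)} = 6 + 0 = 6$)
$w = 15$ ($w = \left(\left(6 + 0\right) + 6\right) + 3 = \left(6 + 6\right) + 3 = 12 + 3 = 15$)
$p{\left(S \right)} = 15$
$\left(p{\left(k{\left(6,-5 \right)} \right)} - 48\right)^{2} = \left(15 - 48\right)^{2} = \left(-33\right)^{2} = 1089$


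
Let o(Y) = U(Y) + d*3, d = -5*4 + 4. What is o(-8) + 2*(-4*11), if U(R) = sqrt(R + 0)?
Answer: -136 + 2*I*sqrt(2) ≈ -136.0 + 2.8284*I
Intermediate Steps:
U(R) = sqrt(R)
d = -16 (d = -20 + 4 = -16)
o(Y) = -48 + sqrt(Y) (o(Y) = sqrt(Y) - 16*3 = sqrt(Y) - 48 = -48 + sqrt(Y))
o(-8) + 2*(-4*11) = (-48 + sqrt(-8)) + 2*(-4*11) = (-48 + 2*I*sqrt(2)) + 2*(-44) = (-48 + 2*I*sqrt(2)) - 88 = -136 + 2*I*sqrt(2)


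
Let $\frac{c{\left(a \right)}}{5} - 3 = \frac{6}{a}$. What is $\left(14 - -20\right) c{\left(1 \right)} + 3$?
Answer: $1533$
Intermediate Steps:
$c{\left(a \right)} = 15 + \frac{30}{a}$ ($c{\left(a \right)} = 15 + 5 \frac{6}{a} = 15 + \frac{30}{a}$)
$\left(14 - -20\right) c{\left(1 \right)} + 3 = \left(14 - -20\right) \left(15 + \frac{30}{1}\right) + 3 = \left(14 + 20\right) \left(15 + 30 \cdot 1\right) + 3 = 34 \left(15 + 30\right) + 3 = 34 \cdot 45 + 3 = 1530 + 3 = 1533$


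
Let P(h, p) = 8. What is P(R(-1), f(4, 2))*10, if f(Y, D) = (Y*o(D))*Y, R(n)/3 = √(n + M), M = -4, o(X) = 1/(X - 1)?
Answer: 80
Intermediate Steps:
o(X) = 1/(-1 + X)
R(n) = 3*√(-4 + n) (R(n) = 3*√(n - 4) = 3*√(-4 + n))
f(Y, D) = Y²/(-1 + D) (f(Y, D) = (Y/(-1 + D))*Y = Y²/(-1 + D))
P(R(-1), f(4, 2))*10 = 8*10 = 80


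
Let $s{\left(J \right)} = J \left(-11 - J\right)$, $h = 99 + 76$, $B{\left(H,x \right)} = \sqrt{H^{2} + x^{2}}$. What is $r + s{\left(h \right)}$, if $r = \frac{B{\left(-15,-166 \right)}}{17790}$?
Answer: $-32550 + \frac{\sqrt{27781}}{17790} \approx -32550.0$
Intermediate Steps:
$h = 175$
$r = \frac{\sqrt{27781}}{17790}$ ($r = \frac{\sqrt{\left(-15\right)^{2} + \left(-166\right)^{2}}}{17790} = \sqrt{225 + 27556} \cdot \frac{1}{17790} = \sqrt{27781} \cdot \frac{1}{17790} = \frac{\sqrt{27781}}{17790} \approx 0.0093691$)
$r + s{\left(h \right)} = \frac{\sqrt{27781}}{17790} - 175 \left(11 + 175\right) = \frac{\sqrt{27781}}{17790} - 175 \cdot 186 = \frac{\sqrt{27781}}{17790} - 32550 = -32550 + \frac{\sqrt{27781}}{17790}$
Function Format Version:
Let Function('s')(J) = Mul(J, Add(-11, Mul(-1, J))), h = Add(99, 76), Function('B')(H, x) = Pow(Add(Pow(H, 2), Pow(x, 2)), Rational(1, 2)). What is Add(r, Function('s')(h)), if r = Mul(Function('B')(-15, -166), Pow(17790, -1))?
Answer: Add(-32550, Mul(Rational(1, 17790), Pow(27781, Rational(1, 2)))) ≈ -32550.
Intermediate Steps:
h = 175
r = Mul(Rational(1, 17790), Pow(27781, Rational(1, 2))) (r = Mul(Pow(Add(Pow(-15, 2), Pow(-166, 2)), Rational(1, 2)), Pow(17790, -1)) = Mul(Pow(Add(225, 27556), Rational(1, 2)), Rational(1, 17790)) = Mul(Pow(27781, Rational(1, 2)), Rational(1, 17790)) = Mul(Rational(1, 17790), Pow(27781, Rational(1, 2))) ≈ 0.0093691)
Add(r, Function('s')(h)) = Add(Mul(Rational(1, 17790), Pow(27781, Rational(1, 2))), Mul(-1, 175, Add(11, 175))) = Add(Mul(Rational(1, 17790), Pow(27781, Rational(1, 2))), Mul(-1, 175, 186)) = Add(Mul(Rational(1, 17790), Pow(27781, Rational(1, 2))), -32550) = Add(-32550, Mul(Rational(1, 17790), Pow(27781, Rational(1, 2))))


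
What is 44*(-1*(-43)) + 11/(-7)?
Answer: 13233/7 ≈ 1890.4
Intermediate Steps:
44*(-1*(-43)) + 11/(-7) = 44*43 + 11*(-⅐) = 1892 - 11/7 = 13233/7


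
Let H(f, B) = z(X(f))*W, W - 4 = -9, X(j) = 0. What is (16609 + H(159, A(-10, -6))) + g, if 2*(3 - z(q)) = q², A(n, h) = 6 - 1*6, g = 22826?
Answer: 39420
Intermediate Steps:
W = -5 (W = 4 - 9 = -5)
A(n, h) = 0 (A(n, h) = 6 - 6 = 0)
z(q) = 3 - q²/2
H(f, B) = -15 (H(f, B) = (3 - ½*0²)*(-5) = (3 - ½*0)*(-5) = (3 + 0)*(-5) = 3*(-5) = -15)
(16609 + H(159, A(-10, -6))) + g = (16609 - 15) + 22826 = 16594 + 22826 = 39420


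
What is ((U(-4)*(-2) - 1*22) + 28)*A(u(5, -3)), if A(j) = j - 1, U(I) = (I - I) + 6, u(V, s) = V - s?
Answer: -42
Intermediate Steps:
U(I) = 6 (U(I) = 0 + 6 = 6)
A(j) = -1 + j
((U(-4)*(-2) - 1*22) + 28)*A(u(5, -3)) = ((6*(-2) - 1*22) + 28)*(-1 + (5 - 1*(-3))) = ((-12 - 22) + 28)*(-1 + (5 + 3)) = (-34 + 28)*(-1 + 8) = -6*7 = -42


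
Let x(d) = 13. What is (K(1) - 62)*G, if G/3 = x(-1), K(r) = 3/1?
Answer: -2301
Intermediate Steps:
K(r) = 3 (K(r) = 3*1 = 3)
G = 39 (G = 3*13 = 39)
(K(1) - 62)*G = (3 - 62)*39 = -59*39 = -2301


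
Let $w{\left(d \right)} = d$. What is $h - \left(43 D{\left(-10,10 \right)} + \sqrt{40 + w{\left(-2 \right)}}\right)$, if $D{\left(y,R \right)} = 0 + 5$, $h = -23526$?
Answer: $-23741 - \sqrt{38} \approx -23747.0$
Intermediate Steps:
$D{\left(y,R \right)} = 5$
$h - \left(43 D{\left(-10,10 \right)} + \sqrt{40 + w{\left(-2 \right)}}\right) = -23526 - \left(43 \cdot 5 + \sqrt{40 - 2}\right) = -23526 - \left(215 + \sqrt{38}\right) = -23741 - \sqrt{38}$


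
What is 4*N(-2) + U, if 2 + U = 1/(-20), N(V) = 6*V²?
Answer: 1879/20 ≈ 93.950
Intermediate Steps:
U = -41/20 (U = -2 + 1/(-20) = -2 - 1/20 = -41/20 ≈ -2.0500)
4*N(-2) + U = 4*(6*(-2)²) - 41/20 = 4*(6*4) - 41/20 = 4*24 - 41/20 = 96 - 41/20 = 1879/20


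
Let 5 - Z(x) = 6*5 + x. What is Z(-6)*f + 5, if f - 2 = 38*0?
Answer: -33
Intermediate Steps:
f = 2 (f = 2 + 38*0 = 2 + 0 = 2)
Z(x) = -25 - x (Z(x) = 5 - (6*5 + x) = 5 - (30 + x) = 5 + (-30 - x) = -25 - x)
Z(-6)*f + 5 = (-25 - 1*(-6))*2 + 5 = (-25 + 6)*2 + 5 = -19*2 + 5 = -38 + 5 = -33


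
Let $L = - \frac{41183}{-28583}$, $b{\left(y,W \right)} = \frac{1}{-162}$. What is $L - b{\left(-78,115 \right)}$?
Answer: $\frac{6700229}{4630446} \approx 1.447$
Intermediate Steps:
$b{\left(y,W \right)} = - \frac{1}{162}$
$L = \frac{41183}{28583}$ ($L = \left(-41183\right) \left(- \frac{1}{28583}\right) = \frac{41183}{28583} \approx 1.4408$)
$L - b{\left(-78,115 \right)} = \frac{41183}{28583} - - \frac{1}{162} = \frac{41183}{28583} + \frac{1}{162} = \frac{6700229}{4630446}$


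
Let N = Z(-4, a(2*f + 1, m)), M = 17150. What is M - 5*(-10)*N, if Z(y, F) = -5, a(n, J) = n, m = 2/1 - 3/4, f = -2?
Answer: 16900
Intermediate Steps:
m = 5/4 (m = 2*1 - 3*¼ = 2 - ¾ = 5/4 ≈ 1.2500)
N = -5
M - 5*(-10)*N = 17150 - 5*(-10)*(-5) = 17150 - (-50)*(-5) = 17150 - 1*250 = 17150 - 250 = 16900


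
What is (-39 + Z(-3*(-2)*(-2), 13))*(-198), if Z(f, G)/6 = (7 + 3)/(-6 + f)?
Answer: 8382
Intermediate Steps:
Z(f, G) = 60/(-6 + f) (Z(f, G) = 6*((7 + 3)/(-6 + f)) = 6*(10/(-6 + f)) = 60/(-6 + f))
(-39 + Z(-3*(-2)*(-2), 13))*(-198) = (-39 + 60/(-6 - 3*(-2)*(-2)))*(-198) = (-39 + 60/(-6 + 6*(-2)))*(-198) = (-39 + 60/(-6 - 12))*(-198) = (-39 + 60/(-18))*(-198) = (-39 + 60*(-1/18))*(-198) = (-39 - 10/3)*(-198) = -127/3*(-198) = 8382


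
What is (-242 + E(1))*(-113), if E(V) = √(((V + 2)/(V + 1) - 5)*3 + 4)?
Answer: 27346 - 113*I*√26/2 ≈ 27346.0 - 288.09*I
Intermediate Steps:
E(V) = √(-11 + 3*(2 + V)/(1 + V)) (E(V) = √(((2 + V)/(1 + V) - 5)*3 + 4) = √((-5 + (2 + V)/(1 + V))*3 + 4) = √((-15 + 3*(2 + V)/(1 + V)) + 4) = √(-11 + 3*(2 + V)/(1 + V)))
(-242 + E(1))*(-113) = (-242 + √((-5 - 8*1)/(1 + 1)))*(-113) = (-242 + √((-5 - 8)/2))*(-113) = (-242 + √((½)*(-13)))*(-113) = (-242 + √(-13/2))*(-113) = (-242 + I*√26/2)*(-113) = 27346 - 113*I*√26/2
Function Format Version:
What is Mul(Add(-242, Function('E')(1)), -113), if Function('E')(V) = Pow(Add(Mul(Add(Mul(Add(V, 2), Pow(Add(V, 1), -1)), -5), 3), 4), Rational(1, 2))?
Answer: Add(27346, Mul(Rational(-113, 2), I, Pow(26, Rational(1, 2)))) ≈ Add(27346., Mul(-288.09, I))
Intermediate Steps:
Function('E')(V) = Pow(Add(-11, Mul(3, Pow(Add(1, V), -1), Add(2, V))), Rational(1, 2)) (Function('E')(V) = Pow(Add(Mul(Add(Mul(Add(2, V), Pow(Add(1, V), -1)), -5), 3), 4), Rational(1, 2)) = Pow(Add(Mul(Add(Mul(Pow(Add(1, V), -1), Add(2, V)), -5), 3), 4), Rational(1, 2)) = Pow(Add(Mul(Add(-5, Mul(Pow(Add(1, V), -1), Add(2, V))), 3), 4), Rational(1, 2)) = Pow(Add(Add(-15, Mul(3, Pow(Add(1, V), -1), Add(2, V))), 4), Rational(1, 2)) = Pow(Add(-11, Mul(3, Pow(Add(1, V), -1), Add(2, V))), Rational(1, 2)))
Mul(Add(-242, Function('E')(1)), -113) = Mul(Add(-242, Pow(Mul(Pow(Add(1, 1), -1), Add(-5, Mul(-8, 1))), Rational(1, 2))), -113) = Mul(Add(-242, Pow(Mul(Pow(2, -1), Add(-5, -8)), Rational(1, 2))), -113) = Mul(Add(-242, Pow(Mul(Rational(1, 2), -13), Rational(1, 2))), -113) = Mul(Add(-242, Pow(Rational(-13, 2), Rational(1, 2))), -113) = Mul(Add(-242, Mul(Rational(1, 2), I, Pow(26, Rational(1, 2)))), -113) = Add(27346, Mul(Rational(-113, 2), I, Pow(26, Rational(1, 2))))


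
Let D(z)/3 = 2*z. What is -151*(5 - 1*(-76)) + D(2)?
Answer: -12219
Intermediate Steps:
D(z) = 6*z (D(z) = 3*(2*z) = 6*z)
-151*(5 - 1*(-76)) + D(2) = -151*(5 - 1*(-76)) + 6*2 = -151*(5 + 76) + 12 = -151*81 + 12 = -12231 + 12 = -12219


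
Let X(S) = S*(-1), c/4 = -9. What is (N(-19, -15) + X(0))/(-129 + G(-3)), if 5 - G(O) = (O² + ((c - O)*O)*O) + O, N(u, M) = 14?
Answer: 14/167 ≈ 0.083832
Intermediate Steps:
c = -36 (c = 4*(-9) = -36)
X(S) = -S
G(O) = 5 - O - O² - O²*(-36 - O) (G(O) = 5 - ((O² + ((-36 - O)*O)*O) + O) = 5 - ((O² + (O*(-36 - O))*O) + O) = 5 - ((O² + O²*(-36 - O)) + O) = 5 - (O + O² + O²*(-36 - O)) = 5 + (-O - O² - O²*(-36 - O)) = 5 - O - O² - O²*(-36 - O))
(N(-19, -15) + X(0))/(-129 + G(-3)) = (14 - 1*0)/(-129 + (5 + (-3)³ - 1*(-3) + 35*(-3)²)) = (14 + 0)/(-129 + (5 - 27 + 3 + 35*9)) = 14/(-129 + (5 - 27 + 3 + 315)) = 14/(-129 + 296) = 14/167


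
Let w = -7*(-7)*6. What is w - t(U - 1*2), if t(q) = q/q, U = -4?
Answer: 293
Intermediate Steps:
t(q) = 1
w = 294 (w = 49*6 = 294)
w - t(U - 1*2) = 294 - 1*1 = 294 - 1 = 293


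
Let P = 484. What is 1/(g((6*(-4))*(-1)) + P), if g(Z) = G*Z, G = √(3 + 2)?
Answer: 121/57844 - 3*√5/28922 ≈ 0.0018599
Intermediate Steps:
G = √5 ≈ 2.2361
g(Z) = Z*√5 (g(Z) = √5*Z = Z*√5)
1/(g((6*(-4))*(-1)) + P) = 1/(((6*(-4))*(-1))*√5 + 484) = 1/((-24*(-1))*√5 + 484) = 1/(24*√5 + 484) = 1/(484 + 24*√5)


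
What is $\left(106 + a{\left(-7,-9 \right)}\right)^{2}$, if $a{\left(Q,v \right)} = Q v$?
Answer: $28561$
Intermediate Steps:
$\left(106 + a{\left(-7,-9 \right)}\right)^{2} = \left(106 - -63\right)^{2} = \left(106 + 63\right)^{2} = 169^{2} = 28561$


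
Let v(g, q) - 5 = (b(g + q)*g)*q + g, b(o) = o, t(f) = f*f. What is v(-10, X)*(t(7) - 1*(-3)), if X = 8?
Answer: 8060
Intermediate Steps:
t(f) = f²
v(g, q) = 5 + g + g*q*(g + q) (v(g, q) = 5 + (((g + q)*g)*q + g) = 5 + ((g*(g + q))*q + g) = 5 + (g*q*(g + q) + g) = 5 + (g + g*q*(g + q)) = 5 + g + g*q*(g + q))
v(-10, X)*(t(7) - 1*(-3)) = (5 - 10 - 10*8*(-10 + 8))*(7² - 1*(-3)) = (5 - 10 - 10*8*(-2))*(49 + 3) = (5 - 10 + 160)*52 = 155*52 = 8060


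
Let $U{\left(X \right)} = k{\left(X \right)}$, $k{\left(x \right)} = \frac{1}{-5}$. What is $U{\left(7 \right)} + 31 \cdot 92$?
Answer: $\frac{14259}{5} \approx 2851.8$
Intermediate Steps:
$k{\left(x \right)} = - \frac{1}{5}$
$U{\left(X \right)} = - \frac{1}{5}$
$U{\left(7 \right)} + 31 \cdot 92 = - \frac{1}{5} + 31 \cdot 92 = - \frac{1}{5} + 2852 = \frac{14259}{5}$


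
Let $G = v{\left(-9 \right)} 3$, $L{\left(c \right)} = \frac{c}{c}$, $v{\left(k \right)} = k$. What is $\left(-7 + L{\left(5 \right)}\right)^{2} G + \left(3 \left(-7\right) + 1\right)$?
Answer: $-992$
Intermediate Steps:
$L{\left(c \right)} = 1$
$G = -27$ ($G = \left(-9\right) 3 = -27$)
$\left(-7 + L{\left(5 \right)}\right)^{2} G + \left(3 \left(-7\right) + 1\right) = \left(-7 + 1\right)^{2} \left(-27\right) + \left(3 \left(-7\right) + 1\right) = \left(-6\right)^{2} \left(-27\right) + \left(-21 + 1\right) = 36 \left(-27\right) - 20 = -972 - 20 = -992$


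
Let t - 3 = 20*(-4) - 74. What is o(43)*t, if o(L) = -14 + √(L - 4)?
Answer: 2114 - 151*√39 ≈ 1171.0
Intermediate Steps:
o(L) = -14 + √(-4 + L)
t = -151 (t = 3 + (20*(-4) - 74) = 3 + (-80 - 74) = 3 - 154 = -151)
o(43)*t = (-14 + √(-4 + 43))*(-151) = (-14 + √39)*(-151) = 2114 - 151*√39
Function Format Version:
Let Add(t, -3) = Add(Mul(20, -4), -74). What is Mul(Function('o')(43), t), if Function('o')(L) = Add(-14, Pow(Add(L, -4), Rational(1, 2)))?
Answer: Add(2114, Mul(-151, Pow(39, Rational(1, 2)))) ≈ 1171.0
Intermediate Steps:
Function('o')(L) = Add(-14, Pow(Add(-4, L), Rational(1, 2)))
t = -151 (t = Add(3, Add(Mul(20, -4), -74)) = Add(3, Add(-80, -74)) = Add(3, -154) = -151)
Mul(Function('o')(43), t) = Mul(Add(-14, Pow(Add(-4, 43), Rational(1, 2))), -151) = Mul(Add(-14, Pow(39, Rational(1, 2))), -151) = Add(2114, Mul(-151, Pow(39, Rational(1, 2))))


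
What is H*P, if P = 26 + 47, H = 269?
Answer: 19637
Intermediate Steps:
P = 73
H*P = 269*73 = 19637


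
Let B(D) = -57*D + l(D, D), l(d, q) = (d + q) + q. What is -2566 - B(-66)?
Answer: -6130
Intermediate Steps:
l(d, q) = d + 2*q
B(D) = -54*D (B(D) = -57*D + (D + 2*D) = -57*D + 3*D = -54*D)
-2566 - B(-66) = -2566 - (-54)*(-66) = -2566 - 1*3564 = -2566 - 3564 = -6130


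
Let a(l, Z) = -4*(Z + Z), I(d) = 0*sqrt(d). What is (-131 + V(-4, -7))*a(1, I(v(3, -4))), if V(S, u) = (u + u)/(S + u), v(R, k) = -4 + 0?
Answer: 0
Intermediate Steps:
v(R, k) = -4
V(S, u) = 2*u/(S + u) (V(S, u) = (2*u)/(S + u) = 2*u/(S + u))
I(d) = 0
a(l, Z) = -8*Z
(-131 + V(-4, -7))*a(1, I(v(3, -4))) = (-131 + 2*(-7)/(-4 - 7))*(-8*0) = (-131 + 2*(-7)/(-11))*0 = (-131 + 2*(-7)*(-1/11))*0 = (-131 + 14/11)*0 = -1427/11*0 = 0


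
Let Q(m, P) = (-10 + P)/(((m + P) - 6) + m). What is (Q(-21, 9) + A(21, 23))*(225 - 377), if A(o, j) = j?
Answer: -136496/39 ≈ -3499.9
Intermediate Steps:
Q(m, P) = (-10 + P)/(-6 + P + 2*m) (Q(m, P) = (-10 + P)/(((P + m) - 6) + m) = (-10 + P)/((-6 + P + m) + m) = (-10 + P)/(-6 + P + 2*m))
(Q(-21, 9) + A(21, 23))*(225 - 377) = ((-10 + 9)/(-6 + 9 + 2*(-21)) + 23)*(225 - 377) = (-1/(-6 + 9 - 42) + 23)*(-152) = (-1/(-39) + 23)*(-152) = (-1/39*(-1) + 23)*(-152) = (1/39 + 23)*(-152) = (898/39)*(-152) = -136496/39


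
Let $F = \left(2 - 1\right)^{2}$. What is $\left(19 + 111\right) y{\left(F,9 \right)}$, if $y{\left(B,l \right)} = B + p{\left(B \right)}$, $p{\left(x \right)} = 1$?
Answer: $260$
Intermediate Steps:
$F = 1$ ($F = 1^{2} = 1$)
$y{\left(B,l \right)} = 1 + B$ ($y{\left(B,l \right)} = B + 1 = 1 + B$)
$\left(19 + 111\right) y{\left(F,9 \right)} = \left(19 + 111\right) \left(1 + 1\right) = 130 \cdot 2 = 260$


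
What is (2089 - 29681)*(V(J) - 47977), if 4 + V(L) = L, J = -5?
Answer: 1324029712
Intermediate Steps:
V(L) = -4 + L
(2089 - 29681)*(V(J) - 47977) = (2089 - 29681)*((-4 - 5) - 47977) = -27592*(-9 - 47977) = -27592*(-47986) = 1324029712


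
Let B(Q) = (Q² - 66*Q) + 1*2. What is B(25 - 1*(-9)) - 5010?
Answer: -6096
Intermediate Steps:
B(Q) = 2 + Q² - 66*Q (B(Q) = (Q² - 66*Q) + 2 = 2 + Q² - 66*Q)
B(25 - 1*(-9)) - 5010 = (2 + (25 - 1*(-9))² - 66*(25 - 1*(-9))) - 5010 = (2 + (25 + 9)² - 66*(25 + 9)) - 5010 = (2 + 34² - 66*34) - 5010 = (2 + 1156 - 2244) - 5010 = -1086 - 5010 = -6096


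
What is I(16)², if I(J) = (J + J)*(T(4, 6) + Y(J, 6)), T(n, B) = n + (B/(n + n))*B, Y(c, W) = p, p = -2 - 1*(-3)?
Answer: 92416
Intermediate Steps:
p = 1 (p = -2 + 3 = 1)
Y(c, W) = 1
T(n, B) = n + B²/(2*n) (T(n, B) = n + (B/((2*n)))*B = n + ((1/(2*n))*B)*B = n + (B/(2*n))*B = n + B²/(2*n))
I(J) = 19*J (I(J) = (J + J)*((4 + (½)*6²/4) + 1) = (2*J)*((4 + (½)*36*(¼)) + 1) = (2*J)*((4 + 9/2) + 1) = (2*J)*(17/2 + 1) = (2*J)*(19/2) = 19*J)
I(16)² = (19*16)² = 304² = 92416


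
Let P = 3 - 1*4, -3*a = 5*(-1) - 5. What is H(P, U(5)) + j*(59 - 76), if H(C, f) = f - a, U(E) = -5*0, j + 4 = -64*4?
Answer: 13250/3 ≈ 4416.7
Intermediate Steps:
j = -260 (j = -4 - 64*4 = -4 - 256 = -260)
a = 10/3 (a = -(5*(-1) - 5)/3 = -(-5 - 5)/3 = -1/3*(-10) = 10/3 ≈ 3.3333)
P = -1 (P = 3 - 4 = -1)
U(E) = 0
H(C, f) = -10/3 + f (H(C, f) = f - 1*10/3 = f - 10/3 = -10/3 + f)
H(P, U(5)) + j*(59 - 76) = (-10/3 + 0) - 260*(59 - 76) = -10/3 - 260*(-17) = -10/3 + 4420 = 13250/3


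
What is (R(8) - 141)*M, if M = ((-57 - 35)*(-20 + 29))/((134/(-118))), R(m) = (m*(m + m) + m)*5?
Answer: 26331228/67 ≈ 3.9300e+5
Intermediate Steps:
R(m) = 5*m + 10*m**2 (R(m) = (m*(2*m) + m)*5 = (2*m**2 + m)*5 = (m + 2*m**2)*5 = 5*m + 10*m**2)
M = 48852/67 (M = (-92*9)/((134*(-1/118))) = -828/(-67/59) = -828*(-59/67) = 48852/67 ≈ 729.13)
(R(8) - 141)*M = (5*8*(1 + 2*8) - 141)*(48852/67) = (5*8*(1 + 16) - 141)*(48852/67) = (5*8*17 - 141)*(48852/67) = (680 - 141)*(48852/67) = 539*(48852/67) = 26331228/67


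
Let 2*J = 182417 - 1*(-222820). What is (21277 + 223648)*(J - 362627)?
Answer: -78380163725/2 ≈ -3.9190e+10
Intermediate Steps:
J = 405237/2 (J = (182417 - 1*(-222820))/2 = (182417 + 222820)/2 = (½)*405237 = 405237/2 ≈ 2.0262e+5)
(21277 + 223648)*(J - 362627) = (21277 + 223648)*(405237/2 - 362627) = 244925*(-320017/2) = -78380163725/2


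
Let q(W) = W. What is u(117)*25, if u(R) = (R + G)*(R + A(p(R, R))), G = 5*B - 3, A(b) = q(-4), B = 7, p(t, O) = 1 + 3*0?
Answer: 420925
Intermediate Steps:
p(t, O) = 1 (p(t, O) = 1 + 0 = 1)
A(b) = -4
G = 32 (G = 5*7 - 3 = 35 - 3 = 32)
u(R) = (-4 + R)*(32 + R) (u(R) = (R + 32)*(R - 4) = (32 + R)*(-4 + R) = (-4 + R)*(32 + R))
u(117)*25 = (-128 + 117² + 28*117)*25 = (-128 + 13689 + 3276)*25 = 16837*25 = 420925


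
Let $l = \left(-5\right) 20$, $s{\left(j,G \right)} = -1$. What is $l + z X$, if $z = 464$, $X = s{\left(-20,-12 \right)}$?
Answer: $-564$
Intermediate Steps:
$X = -1$
$l = -100$
$l + z X = -100 + 464 \left(-1\right) = -100 - 464 = -564$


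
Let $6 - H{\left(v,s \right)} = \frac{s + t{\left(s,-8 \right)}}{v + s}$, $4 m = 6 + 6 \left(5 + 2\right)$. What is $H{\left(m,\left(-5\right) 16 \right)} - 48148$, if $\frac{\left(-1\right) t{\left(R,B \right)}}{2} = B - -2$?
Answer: $-48143$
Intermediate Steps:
$t{\left(R,B \right)} = -4 - 2 B$ ($t{\left(R,B \right)} = - 2 \left(B - -2\right) = - 2 \left(B + 2\right) = - 2 \left(2 + B\right) = -4 - 2 B$)
$m = 12$ ($m = \frac{6 + 6 \left(5 + 2\right)}{4} = \frac{6 + 6 \cdot 7}{4} = \frac{6 + 42}{4} = \frac{1}{4} \cdot 48 = 12$)
$H{\left(v,s \right)} = 6 - \frac{12 + s}{s + v}$ ($H{\left(v,s \right)} = 6 - \frac{s - -12}{v + s} = 6 - \frac{s + \left(-4 + 16\right)}{s + v} = 6 - \frac{s + 12}{s + v} = 6 - \frac{12 + s}{s + v}$)
$H{\left(m,\left(-5\right) 16 \right)} - 48148 = \frac{-12 + 5 \left(\left(-5\right) 16\right) + 6 \cdot 12}{\left(-5\right) 16 + 12} - 48148 = \frac{-12 + 5 \left(-80\right) + 72}{-80 + 12} - 48148 = \frac{-12 - 400 + 72}{-68} - 48148 = \left(- \frac{1}{68}\right) \left(-340\right) - 48148 = 5 - 48148 = -48143$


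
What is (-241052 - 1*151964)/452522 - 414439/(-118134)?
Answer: 70557106507/26729116974 ≈ 2.6397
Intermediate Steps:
(-241052 - 1*151964)/452522 - 414439/(-118134) = (-241052 - 151964)*(1/452522) - 414439*(-1/118134) = -393016*1/452522 + 414439/118134 = -196508/226261 + 414439/118134 = 70557106507/26729116974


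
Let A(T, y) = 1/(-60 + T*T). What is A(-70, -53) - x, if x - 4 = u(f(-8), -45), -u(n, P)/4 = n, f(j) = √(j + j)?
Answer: -19359/4840 + 16*I ≈ -3.9998 + 16.0*I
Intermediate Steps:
f(j) = √2*√j (f(j) = √(2*j) = √2*√j)
u(n, P) = -4*n
A(T, y) = 1/(-60 + T²)
x = 4 - 16*I (x = 4 - 4*√2*√(-8) = 4 - 4*√2*2*I*√2 = 4 - 16*I ≈ 4.0 - 16.0*I)
A(-70, -53) - x = 1/(-60 + (-70)²) - (4 - 16*I) = 1/(-60 + 4900) + (-4 + 16*I) = 1/4840 + (-4 + 16*I) = -19359/4840 + 16*I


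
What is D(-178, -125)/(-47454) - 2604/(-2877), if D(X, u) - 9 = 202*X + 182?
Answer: 10784101/6501198 ≈ 1.6588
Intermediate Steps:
D(X, u) = 191 + 202*X (D(X, u) = 9 + (202*X + 182) = 9 + (182 + 202*X) = 191 + 202*X)
D(-178, -125)/(-47454) - 2604/(-2877) = (191 + 202*(-178))/(-47454) - 2604/(-2877) = (191 - 35956)*(-1/47454) - 2604*(-1/2877) = -35765*(-1/47454) + 124/137 = 35765/47454 + 124/137 = 10784101/6501198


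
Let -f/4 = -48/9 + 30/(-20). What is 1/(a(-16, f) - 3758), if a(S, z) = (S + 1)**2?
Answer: -1/3533 ≈ -0.00028305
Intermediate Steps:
f = 82/3 (f = -4*(-48/9 + 30/(-20)) = -4*(-48*1/9 + 30*(-1/20)) = -4*(-16/3 - 3/2) = -4*(-41/6) = 82/3 ≈ 27.333)
a(S, z) = (1 + S)**2
1/(a(-16, f) - 3758) = 1/((1 - 16)**2 - 3758) = 1/((-15)**2 - 3758) = 1/(225 - 3758) = 1/(-3533) = -1/3533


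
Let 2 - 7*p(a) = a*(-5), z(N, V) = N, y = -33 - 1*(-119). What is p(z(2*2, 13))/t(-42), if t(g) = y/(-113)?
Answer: -1243/301 ≈ -4.1296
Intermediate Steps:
y = 86 (y = -33 + 119 = 86)
t(g) = -86/113 (t(g) = 86/(-113) = 86*(-1/113) = -86/113)
p(a) = 2/7 + 5*a/7 (p(a) = 2/7 - a*(-5)/7 = 2/7 - (-5)*a/7 = 2/7 + 5*a/7)
p(z(2*2, 13))/t(-42) = (2/7 + 5*(2*2)/7)/(-86/113) = (2/7 + (5/7)*4)*(-113/86) = (2/7 + 20/7)*(-113/86) = (22/7)*(-113/86) = -1243/301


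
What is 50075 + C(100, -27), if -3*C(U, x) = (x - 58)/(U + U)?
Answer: 6009017/120 ≈ 50075.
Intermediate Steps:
C(U, x) = -(-58 + x)/(6*U) (C(U, x) = -(x - 58)/(3*(U + U)) = -(-58 + x)/(3*(2*U)) = -(-58 + x)*1/(2*U)/3 = -(-58 + x)/(6*U))
50075 + C(100, -27) = 50075 + (⅙)*(58 - 1*(-27))/100 = 50075 + (⅙)*(1/100)*(58 + 27) = 50075 + (⅙)*(1/100)*85 = 50075 + 17/120 = 6009017/120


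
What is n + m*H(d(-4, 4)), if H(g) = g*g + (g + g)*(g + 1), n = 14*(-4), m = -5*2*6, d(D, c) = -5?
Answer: -3956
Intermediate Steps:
m = -60 (m = -10*6 = -60)
n = -56
H(g) = g² + 2*g*(1 + g) (H(g) = g² + (2*g)*(1 + g) = g² + 2*g*(1 + g))
n + m*H(d(-4, 4)) = -56 - (-300)*(2 + 3*(-5)) = -56 - (-300)*(2 - 15) = -56 - (-300)*(-13) = -56 - 60*65 = -56 - 3900 = -3956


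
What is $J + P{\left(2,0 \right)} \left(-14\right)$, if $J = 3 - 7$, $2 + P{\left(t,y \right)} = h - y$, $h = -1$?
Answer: $38$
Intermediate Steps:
$P{\left(t,y \right)} = -3 - y$ ($P{\left(t,y \right)} = -2 - \left(1 + y\right) = -3 - y$)
$J = -4$ ($J = 3 - 7 = -4$)
$J + P{\left(2,0 \right)} \left(-14\right) = -4 + \left(-3 - 0\right) \left(-14\right) = -4 + \left(-3 + 0\right) \left(-14\right) = -4 - -42 = -4 + 42 = 38$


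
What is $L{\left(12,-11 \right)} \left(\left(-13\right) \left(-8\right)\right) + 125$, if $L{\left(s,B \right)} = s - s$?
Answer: $125$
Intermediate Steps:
$L{\left(s,B \right)} = 0$
$L{\left(12,-11 \right)} \left(\left(-13\right) \left(-8\right)\right) + 125 = 0 \left(\left(-13\right) \left(-8\right)\right) + 125 = 0 \cdot 104 + 125 = 0 + 125 = 125$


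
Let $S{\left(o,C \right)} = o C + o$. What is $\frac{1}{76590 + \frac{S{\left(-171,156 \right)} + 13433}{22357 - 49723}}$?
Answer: $\frac{13683}{1047987677} \approx 1.3056 \cdot 10^{-5}$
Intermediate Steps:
$S{\left(o,C \right)} = o + C o$ ($S{\left(o,C \right)} = C o + o = o + C o$)
$\frac{1}{76590 + \frac{S{\left(-171,156 \right)} + 13433}{22357 - 49723}} = \frac{1}{76590 + \frac{- 171 \left(1 + 156\right) + 13433}{22357 - 49723}} = \frac{1}{76590 + \frac{\left(-171\right) 157 + 13433}{-27366}} = \frac{1}{76590 + \left(-26847 + 13433\right) \left(- \frac{1}{27366}\right)} = \frac{1}{76590 - - \frac{6707}{13683}} = \frac{1}{76590 + \frac{6707}{13683}} = \frac{1}{\frac{1047987677}{13683}} = \frac{13683}{1047987677}$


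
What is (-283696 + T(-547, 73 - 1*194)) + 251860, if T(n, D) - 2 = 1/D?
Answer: -3851915/121 ≈ -31834.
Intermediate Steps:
T(n, D) = 2 + 1/D
(-283696 + T(-547, 73 - 1*194)) + 251860 = (-283696 + (2 + 1/(73 - 1*194))) + 251860 = (-283696 + (2 + 1/(73 - 194))) + 251860 = (-283696 + (2 + 1/(-121))) + 251860 = (-283696 + (2 - 1/121)) + 251860 = (-283696 + 241/121) + 251860 = -34326975/121 + 251860 = -3851915/121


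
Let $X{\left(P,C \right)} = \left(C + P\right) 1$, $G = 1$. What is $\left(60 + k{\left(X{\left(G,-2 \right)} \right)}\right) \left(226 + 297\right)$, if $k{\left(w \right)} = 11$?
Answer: $37133$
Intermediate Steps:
$X{\left(P,C \right)} = C + P$
$\left(60 + k{\left(X{\left(G,-2 \right)} \right)}\right) \left(226 + 297\right) = \left(60 + 11\right) \left(226 + 297\right) = 71 \cdot 523 = 37133$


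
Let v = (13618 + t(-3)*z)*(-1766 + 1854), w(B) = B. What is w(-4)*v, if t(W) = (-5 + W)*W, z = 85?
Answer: -5511616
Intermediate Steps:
t(W) = W*(-5 + W)
v = 1377904 (v = (13618 - 3*(-5 - 3)*85)*(-1766 + 1854) = (13618 - 3*(-8)*85)*88 = (13618 + 24*85)*88 = (13618 + 2040)*88 = 15658*88 = 1377904)
w(-4)*v = -4*1377904 = -5511616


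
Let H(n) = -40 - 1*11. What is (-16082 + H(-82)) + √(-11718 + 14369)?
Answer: -16133 + √2651 ≈ -16082.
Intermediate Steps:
H(n) = -51 (H(n) = -40 - 11 = -51)
(-16082 + H(-82)) + √(-11718 + 14369) = (-16082 - 51) + √(-11718 + 14369) = -16133 + √2651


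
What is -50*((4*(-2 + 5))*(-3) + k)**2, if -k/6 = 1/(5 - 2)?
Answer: -72200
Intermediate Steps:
k = -2 (k = -6/(5 - 2) = -6/3 = -6*1/3 = -2)
-50*((4*(-2 + 5))*(-3) + k)**2 = -50*((4*(-2 + 5))*(-3) - 2)**2 = -50*((4*3)*(-3) - 2)**2 = -50*(12*(-3) - 2)**2 = -50*(-36 - 2)**2 = -50*(-38)**2 = -50*1444 = -72200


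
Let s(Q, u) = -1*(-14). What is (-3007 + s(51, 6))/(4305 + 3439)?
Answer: -2993/7744 ≈ -0.38649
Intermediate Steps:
s(Q, u) = 14
(-3007 + s(51, 6))/(4305 + 3439) = (-3007 + 14)/(4305 + 3439) = -2993/7744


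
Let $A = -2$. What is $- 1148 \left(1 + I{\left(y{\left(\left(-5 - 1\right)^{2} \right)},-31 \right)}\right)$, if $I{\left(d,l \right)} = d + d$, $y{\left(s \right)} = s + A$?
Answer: $-79212$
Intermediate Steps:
$y{\left(s \right)} = -2 + s$ ($y{\left(s \right)} = s - 2 = -2 + s$)
$I{\left(d,l \right)} = 2 d$
$- 1148 \left(1 + I{\left(y{\left(\left(-5 - 1\right)^{2} \right)},-31 \right)}\right) = - 1148 \left(1 + 2 \left(-2 + \left(-5 - 1\right)^{2}\right)\right) = - 1148 \left(1 + 2 \left(-2 + \left(-6\right)^{2}\right)\right) = - 1148 \left(1 + 2 \left(-2 + 36\right)\right) = - 1148 \left(1 + 2 \cdot 34\right) = - 1148 \left(1 + 68\right) = \left(-1148\right) 69 = -79212$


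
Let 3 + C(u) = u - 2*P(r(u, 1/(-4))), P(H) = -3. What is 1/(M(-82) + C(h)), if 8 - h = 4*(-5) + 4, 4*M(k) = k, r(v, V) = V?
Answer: 2/13 ≈ 0.15385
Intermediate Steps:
M(k) = k/4
h = 24 (h = 8 - (4*(-5) + 4) = 8 - (-20 + 4) = 8 - 1*(-16) = 8 + 16 = 24)
C(u) = 3 + u (C(u) = -3 + (u - 2*(-3)) = -3 + (u + 6) = -3 + (6 + u) = 3 + u)
1/(M(-82) + C(h)) = 1/((¼)*(-82) + (3 + 24)) = 1/(-41/2 + 27) = 1/(13/2) = 2/13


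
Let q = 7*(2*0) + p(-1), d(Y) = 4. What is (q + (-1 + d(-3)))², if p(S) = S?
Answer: 4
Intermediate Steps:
q = -1 (q = 7*(2*0) - 1 = 7*0 - 1 = 0 - 1 = -1)
(q + (-1 + d(-3)))² = (-1 + (-1 + 4))² = (-1 + 3)² = 2² = 4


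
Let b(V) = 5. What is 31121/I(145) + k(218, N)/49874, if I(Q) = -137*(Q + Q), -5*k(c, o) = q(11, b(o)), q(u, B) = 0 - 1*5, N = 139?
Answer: -388022256/495373505 ≈ -0.78329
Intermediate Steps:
q(u, B) = -5 (q(u, B) = 0 - 5 = -5)
k(c, o) = 1 (k(c, o) = -⅕*(-5) = 1)
I(Q) = -274*Q
31121/I(145) + k(218, N)/49874 = 31121/((-274*145)) + 1/49874 = 31121/(-39730) + 1*(1/49874) = 31121*(-1/39730) + 1/49874 = -31121/39730 + 1/49874 = -388022256/495373505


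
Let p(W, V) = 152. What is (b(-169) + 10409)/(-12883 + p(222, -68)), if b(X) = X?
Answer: -10240/12731 ≈ -0.80434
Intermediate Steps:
(b(-169) + 10409)/(-12883 + p(222, -68)) = (-169 + 10409)/(-12883 + 152) = 10240/(-12731) = 10240*(-1/12731) = -10240/12731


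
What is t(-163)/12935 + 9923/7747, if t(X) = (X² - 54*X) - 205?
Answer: 400785007/100207445 ≈ 3.9996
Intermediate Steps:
t(X) = -205 + X² - 54*X
t(-163)/12935 + 9923/7747 = (-205 + (-163)² - 54*(-163))/12935 + 9923/7747 = (-205 + 26569 + 8802)*(1/12935) + 9923*(1/7747) = 35166*(1/12935) + 9923/7747 = 35166/12935 + 9923/7747 = 400785007/100207445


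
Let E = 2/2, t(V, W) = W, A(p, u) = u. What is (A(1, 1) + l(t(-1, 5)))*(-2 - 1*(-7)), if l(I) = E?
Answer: 10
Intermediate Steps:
E = 1 (E = 2*(1/2) = 1)
l(I) = 1
(A(1, 1) + l(t(-1, 5)))*(-2 - 1*(-7)) = (1 + 1)*(-2 - 1*(-7)) = 2*(-2 + 7) = 2*5 = 10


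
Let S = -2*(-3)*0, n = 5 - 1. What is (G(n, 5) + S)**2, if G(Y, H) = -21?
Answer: 441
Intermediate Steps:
n = 4
S = 0 (S = 6*0 = 0)
(G(n, 5) + S)**2 = (-21 + 0)**2 = (-21)**2 = 441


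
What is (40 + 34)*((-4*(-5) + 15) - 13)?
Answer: 1628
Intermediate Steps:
(40 + 34)*((-4*(-5) + 15) - 13) = 74*((20 + 15) - 13) = 74*(35 - 13) = 74*22 = 1628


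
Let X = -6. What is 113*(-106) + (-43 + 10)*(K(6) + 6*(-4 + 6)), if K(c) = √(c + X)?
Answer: -12374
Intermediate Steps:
K(c) = √(-6 + c) (K(c) = √(c - 6) = √(-6 + c))
113*(-106) + (-43 + 10)*(K(6) + 6*(-4 + 6)) = 113*(-106) + (-43 + 10)*(√(-6 + 6) + 6*(-4 + 6)) = -11978 - 33*(√0 + 6*2) = -11978 - 33*(0 + 12) = -11978 - 33*12 = -11978 - 396 = -12374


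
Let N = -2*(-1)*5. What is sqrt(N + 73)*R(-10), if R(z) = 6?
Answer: 6*sqrt(83) ≈ 54.663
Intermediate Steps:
N = 10 (N = 2*5 = 10)
sqrt(N + 73)*R(-10) = sqrt(10 + 73)*6 = sqrt(83)*6 = 6*sqrt(83)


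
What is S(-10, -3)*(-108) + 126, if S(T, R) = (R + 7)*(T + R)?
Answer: 5742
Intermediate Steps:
S(T, R) = (7 + R)*(R + T)
S(-10, -3)*(-108) + 126 = ((-3)**2 + 7*(-3) + 7*(-10) - 3*(-10))*(-108) + 126 = (9 - 21 - 70 + 30)*(-108) + 126 = -52*(-108) + 126 = 5616 + 126 = 5742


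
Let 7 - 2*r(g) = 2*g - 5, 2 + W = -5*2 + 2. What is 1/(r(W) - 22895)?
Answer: -1/22879 ≈ -4.3708e-5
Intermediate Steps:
W = -10 (W = -2 + (-5*2 + 2) = -2 + (-10 + 2) = -2 - 8 = -10)
r(g) = 6 - g (r(g) = 7/2 - (2*g - 5)/2 = 7/2 - (-5 + 2*g)/2 = 7/2 + (5/2 - g) = 6 - g)
1/(r(W) - 22895) = 1/((6 - 1*(-10)) - 22895) = 1/((6 + 10) - 22895) = 1/(16 - 22895) = 1/(-22879) = -1/22879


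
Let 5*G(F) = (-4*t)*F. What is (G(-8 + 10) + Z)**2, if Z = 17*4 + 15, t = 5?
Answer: 5625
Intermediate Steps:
G(F) = -4*F (G(F) = ((-4*5)*F)/5 = (-20*F)/5 = -4*F)
Z = 83 (Z = 68 + 15 = 83)
(G(-8 + 10) + Z)**2 = (-4*(-8 + 10) + 83)**2 = (-4*2 + 83)**2 = (-8 + 83)**2 = 75**2 = 5625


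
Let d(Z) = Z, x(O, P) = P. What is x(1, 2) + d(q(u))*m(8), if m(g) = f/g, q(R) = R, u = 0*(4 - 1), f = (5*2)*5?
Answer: 2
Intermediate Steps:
f = 50 (f = 10*5 = 50)
u = 0 (u = 0*3 = 0)
m(g) = 50/g
x(1, 2) + d(q(u))*m(8) = 2 + 0*(50/8) = 2 + 0*(50*(⅛)) = 2 + 0*(25/4) = 2 + 0 = 2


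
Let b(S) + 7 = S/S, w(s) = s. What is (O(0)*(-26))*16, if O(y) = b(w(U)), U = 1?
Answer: 2496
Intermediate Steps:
b(S) = -6 (b(S) = -7 + S/S = -7 + 1 = -6)
O(y) = -6
(O(0)*(-26))*16 = -6*(-26)*16 = 156*16 = 2496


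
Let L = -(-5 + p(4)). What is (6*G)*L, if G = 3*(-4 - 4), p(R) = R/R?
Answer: -576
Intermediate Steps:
p(R) = 1
G = -24 (G = 3*(-8) = -24)
L = 4 (L = -(-5 + 1) = -(-4) = -1*(-4) = 4)
(6*G)*L = (6*(-24))*4 = -144*4 = -576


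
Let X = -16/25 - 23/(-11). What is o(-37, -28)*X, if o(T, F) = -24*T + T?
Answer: 339549/275 ≈ 1234.7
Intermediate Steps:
X = 399/275 (X = -16*1/25 - 23*(-1/11) = -16/25 + 23/11 = 399/275 ≈ 1.4509)
o(T, F) = -23*T
o(-37, -28)*X = -23*(-37)*(399/275) = 851*(399/275) = 339549/275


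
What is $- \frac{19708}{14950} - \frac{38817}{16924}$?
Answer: $- \frac{35148167}{9731300} \approx -3.6119$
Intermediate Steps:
$- \frac{19708}{14950} - \frac{38817}{16924} = \left(-19708\right) \frac{1}{14950} - \frac{38817}{16924} = - \frac{758}{575} - \frac{38817}{16924} = - \frac{35148167}{9731300}$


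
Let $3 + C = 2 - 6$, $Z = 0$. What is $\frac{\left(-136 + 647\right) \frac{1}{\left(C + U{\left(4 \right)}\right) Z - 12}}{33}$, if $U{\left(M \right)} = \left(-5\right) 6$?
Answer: $- \frac{511}{396} \approx -1.2904$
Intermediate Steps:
$U{\left(M \right)} = -30$
$C = -7$ ($C = -3 + \left(2 - 6\right) = -3 - 4 = -7$)
$\frac{\left(-136 + 647\right) \frac{1}{\left(C + U{\left(4 \right)}\right) Z - 12}}{33} = \frac{\left(-136 + 647\right) \frac{1}{\left(-7 - 30\right) 0 - 12}}{33} = \frac{511 \frac{1}{\left(-37\right) 0 - 12}}{33} = \frac{511 \frac{1}{0 - 12}}{33} = \frac{511 \frac{1}{-12}}{33} = \frac{511 \left(- \frac{1}{12}\right)}{33} = \frac{1}{33} \left(- \frac{511}{12}\right) = - \frac{511}{396}$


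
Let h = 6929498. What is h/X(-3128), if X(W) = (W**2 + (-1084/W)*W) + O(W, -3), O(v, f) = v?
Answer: 3464749/4890086 ≈ 0.70852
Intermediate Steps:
X(W) = -1084 + W + W**2 (X(W) = (W**2 + (-1084/W)*W) + W = (W**2 - 1084) + W = (-1084 + W**2) + W = -1084 + W + W**2)
h/X(-3128) = 6929498/(-1084 - 3128 + (-3128)**2) = 6929498/(-1084 - 3128 + 9784384) = 6929498/9780172 = 6929498*(1/9780172) = 3464749/4890086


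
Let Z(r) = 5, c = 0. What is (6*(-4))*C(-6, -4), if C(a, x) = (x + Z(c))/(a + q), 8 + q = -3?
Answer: 24/17 ≈ 1.4118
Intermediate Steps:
q = -11 (q = -8 - 3 = -11)
C(a, x) = (5 + x)/(-11 + a) (C(a, x) = (x + 5)/(a - 11) = (5 + x)/(-11 + a))
(6*(-4))*C(-6, -4) = (6*(-4))*((5 - 4)/(-11 - 6)) = -24/(-17) = -(-24)/17 = -24*(-1/17) = 24/17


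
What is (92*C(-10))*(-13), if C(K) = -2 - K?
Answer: -9568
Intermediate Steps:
(92*C(-10))*(-13) = (92*(-2 - 1*(-10)))*(-13) = (92*(-2 + 10))*(-13) = (92*8)*(-13) = 736*(-13) = -9568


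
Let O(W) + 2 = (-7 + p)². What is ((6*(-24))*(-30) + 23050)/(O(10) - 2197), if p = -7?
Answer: -27370/2003 ≈ -13.665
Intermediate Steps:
O(W) = 194 (O(W) = -2 + (-7 - 7)² = -2 + (-14)² = -2 + 196 = 194)
((6*(-24))*(-30) + 23050)/(O(10) - 2197) = ((6*(-24))*(-30) + 23050)/(194 - 2197) = (-144*(-30) + 23050)/(-2003) = (4320 + 23050)*(-1/2003) = 27370*(-1/2003) = -27370/2003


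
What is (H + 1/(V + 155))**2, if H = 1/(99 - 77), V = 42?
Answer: 47961/18783556 ≈ 0.0025534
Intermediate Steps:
H = 1/22 ≈ 0.045455
(H + 1/(V + 155))**2 = (1/22 + 1/(42 + 155))**2 = (1/22 + 1/197)**2 = (219/4334)**2 = 47961/18783556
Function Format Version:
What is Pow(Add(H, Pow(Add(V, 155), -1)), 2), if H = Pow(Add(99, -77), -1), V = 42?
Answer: Rational(47961, 18783556) ≈ 0.0025534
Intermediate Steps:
H = Rational(1, 22) (H = Pow(22, -1) = Rational(1, 22) ≈ 0.045455)
Pow(Add(H, Pow(Add(V, 155), -1)), 2) = Pow(Add(Rational(1, 22), Pow(Add(42, 155), -1)), 2) = Pow(Add(Rational(1, 22), Pow(197, -1)), 2) = Pow(Add(Rational(1, 22), Rational(1, 197)), 2) = Pow(Rational(219, 4334), 2) = Rational(47961, 18783556)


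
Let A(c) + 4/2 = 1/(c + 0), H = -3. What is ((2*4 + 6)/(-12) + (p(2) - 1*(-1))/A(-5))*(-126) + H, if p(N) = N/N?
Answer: 2844/11 ≈ 258.55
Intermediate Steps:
p(N) = 1
A(c) = -2 + 1/c (A(c) = -2 + 1/(c + 0) = -2 + 1/c)
((2*4 + 6)/(-12) + (p(2) - 1*(-1))/A(-5))*(-126) + H = ((2*4 + 6)/(-12) + (1 - 1*(-1))/(-2 + 1/(-5)))*(-126) - 3 = ((8 + 6)*(-1/12) + (1 + 1)/(-2 - 1/5))*(-126) - 3 = (14*(-1/12) + 2/(-11/5))*(-126) - 3 = (-7/6 + 2*(-5/11))*(-126) - 3 = (-7/6 - 10/11)*(-126) - 3 = -137/66*(-126) - 3 = 2877/11 - 3 = 2844/11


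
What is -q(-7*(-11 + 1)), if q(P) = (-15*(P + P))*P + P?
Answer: 146930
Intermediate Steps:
q(P) = P - 30*P² (q(P) = (-30*P)*P + P = -30*P² + P = P - 30*P²)
-q(-7*(-11 + 1)) = -(-7*(-11 + 1))*(1 - (-210)*(-11 + 1)) = -(-7*(-10))*(1 - (-210)*(-10)) = -70*(1 - 30*70) = -70*(1 - 2100) = -70*(-2099) = -1*(-146930) = 146930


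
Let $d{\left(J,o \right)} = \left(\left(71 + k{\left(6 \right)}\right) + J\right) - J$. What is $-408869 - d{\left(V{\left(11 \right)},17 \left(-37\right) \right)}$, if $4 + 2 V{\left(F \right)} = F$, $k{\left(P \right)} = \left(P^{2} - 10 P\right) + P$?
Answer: $-408922$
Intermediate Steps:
$k{\left(P \right)} = P^{2} - 9 P$
$V{\left(F \right)} = -2 + \frac{F}{2}$
$d{\left(J,o \right)} = 53$ ($d{\left(J,o \right)} = \left(\left(71 + 6 \left(-9 + 6\right)\right) + J\right) - J = \left(\left(71 + 6 \left(-3\right)\right) + J\right) - J = \left(\left(71 - 18\right) + J\right) - J = \left(53 + J\right) - J = 53$)
$-408869 - d{\left(V{\left(11 \right)},17 \left(-37\right) \right)} = -408869 - 53 = -408922$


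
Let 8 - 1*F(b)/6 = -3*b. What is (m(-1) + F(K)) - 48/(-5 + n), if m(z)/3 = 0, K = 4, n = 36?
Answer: 3672/31 ≈ 118.45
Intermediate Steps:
F(b) = 48 + 18*b (F(b) = 48 - (-18)*b = 48 + 18*b)
m(z) = 0 (m(z) = 3*0 = 0)
(m(-1) + F(K)) - 48/(-5 + n) = (0 + (48 + 18*4)) - 48/(-5 + 36) = (0 + (48 + 72)) - 48/31 = (0 + 120) - 48*1/31 = 120 - 48/31 = 3672/31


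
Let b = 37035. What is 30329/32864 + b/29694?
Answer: 27150097/12511072 ≈ 2.1701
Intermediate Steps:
30329/32864 + b/29694 = 30329/32864 + 37035/29694 = 30329*(1/32864) + 37035*(1/29694) = 2333/2528 + 12345/9898 = 27150097/12511072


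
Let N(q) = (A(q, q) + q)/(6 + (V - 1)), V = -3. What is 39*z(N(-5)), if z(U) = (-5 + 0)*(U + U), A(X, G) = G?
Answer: 1950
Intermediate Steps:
N(q) = q (N(q) = (q + q)/(6 + (-3 - 1)) = (2*q)/(6 - 4) = (2*q)/2 = (2*q)*(½) = q)
z(U) = -10*U
39*z(N(-5)) = 39*(-10*(-5)) = 39*50 = 1950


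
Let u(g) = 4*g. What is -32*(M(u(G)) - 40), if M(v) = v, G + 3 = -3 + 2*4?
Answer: 1024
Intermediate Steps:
G = 2 (G = -3 + (-3 + 2*4) = -3 + (-3 + 8) = -3 + 5 = 2)
-32*(M(u(G)) - 40) = -32*(4*2 - 40) = -32*(8 - 40) = -32*(-32) = 1024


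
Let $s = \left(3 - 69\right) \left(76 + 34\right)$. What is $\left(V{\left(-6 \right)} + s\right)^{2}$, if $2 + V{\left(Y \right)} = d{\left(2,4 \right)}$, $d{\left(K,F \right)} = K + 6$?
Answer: $52620516$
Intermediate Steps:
$d{\left(K,F \right)} = 6 + K$
$V{\left(Y \right)} = 6$ ($V{\left(Y \right)} = -2 + \left(6 + 2\right) = -2 + 8 = 6$)
$s = -7260$ ($s = \left(-66\right) 110 = -7260$)
$\left(V{\left(-6 \right)} + s\right)^{2} = \left(6 - 7260\right)^{2} = \left(-7254\right)^{2} = 52620516$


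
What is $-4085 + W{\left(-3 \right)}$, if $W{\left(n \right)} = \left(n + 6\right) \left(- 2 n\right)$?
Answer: $-4067$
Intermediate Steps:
$W{\left(n \right)} = - 2 n \left(6 + n\right)$ ($W{\left(n \right)} = \left(6 + n\right) \left(- 2 n\right) = - 2 n \left(6 + n\right)$)
$-4085 + W{\left(-3 \right)} = -4085 - - 6 \left(6 - 3\right) = -4085 - \left(-6\right) 3 = -4085 + 18 = -4067$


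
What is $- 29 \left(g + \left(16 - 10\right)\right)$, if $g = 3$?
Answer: $-261$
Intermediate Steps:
$- 29 \left(g + \left(16 - 10\right)\right) = - 29 \left(3 + \left(16 - 10\right)\right) = - 29 \left(3 + 6\right) = \left(-29\right) 9 = -261$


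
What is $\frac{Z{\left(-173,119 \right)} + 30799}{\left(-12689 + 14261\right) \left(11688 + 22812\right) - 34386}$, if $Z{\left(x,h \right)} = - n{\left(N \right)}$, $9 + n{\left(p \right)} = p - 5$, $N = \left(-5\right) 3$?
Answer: $\frac{734}{1290467} \approx 0.00056879$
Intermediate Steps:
$N = -15$
$n{\left(p \right)} = -14 + p$ ($n{\left(p \right)} = -9 + \left(p - 5\right) = -9 + \left(-5 + p\right) = -14 + p$)
$Z{\left(x,h \right)} = 29$ ($Z{\left(x,h \right)} = - (-14 - 15) = \left(-1\right) \left(-29\right) = 29$)
$\frac{Z{\left(-173,119 \right)} + 30799}{\left(-12689 + 14261\right) \left(11688 + 22812\right) - 34386} = \frac{29 + 30799}{\left(-12689 + 14261\right) \left(11688 + 22812\right) - 34386} = \frac{30828}{1572 \cdot 34500 - 34386} = \frac{30828}{54234000 - 34386} = \frac{30828}{54199614} = 30828 \cdot \frac{1}{54199614} = \frac{734}{1290467}$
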